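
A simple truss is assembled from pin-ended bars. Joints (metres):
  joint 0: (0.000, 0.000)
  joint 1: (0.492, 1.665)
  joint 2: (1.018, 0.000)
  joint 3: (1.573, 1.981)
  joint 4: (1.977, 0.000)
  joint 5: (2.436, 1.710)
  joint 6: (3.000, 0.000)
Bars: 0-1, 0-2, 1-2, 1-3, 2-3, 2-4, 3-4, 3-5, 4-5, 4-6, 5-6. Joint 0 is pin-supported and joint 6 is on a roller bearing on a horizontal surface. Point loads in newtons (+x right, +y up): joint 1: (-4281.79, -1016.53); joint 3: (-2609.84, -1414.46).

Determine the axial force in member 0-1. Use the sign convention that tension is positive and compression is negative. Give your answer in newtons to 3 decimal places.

N=7 nodes, M=11 members, R=3 reactions → 2N=14, M+R=14
member 0 (0-1): L=1.7362, (cx,cy)=(0.2834,0.9590)
member 1 (0-2): L=1.0180, (cx,cy)=(1.0000,0.0000)
member 2 (1-2): L=1.7461, (cx,cy)=(0.3012,-0.9535)
member 3 (1-3): L=1.1262, (cx,cy)=(0.9598,0.2806)
member 4 (2-3): L=2.0573, (cx,cy)=(0.2698,0.9629)
member 5 (2-4): L=0.9590, (cx,cy)=(1.0000,0.0000)
member 6 (3-4): L=2.0218, (cx,cy)=(0.1998,-0.9798)
member 7 (3-5): L=0.9045, (cx,cy)=(0.9541,-0.2996)
member 8 (4-5): L=1.7705, (cx,cy)=(0.2592,0.9658)
member 9 (4-6): L=1.0230, (cx,cy)=(1.0000,0.0000)
member 10 (5-6): L=1.8006, (cx,cy)=(0.3132,-0.9497)
solve A·x = −loads:
  F[0-1] = -5862.7186 N (compression)
  F[0-2] = -5230.2396 N (compression)
  F[1-2] = +5157.2777 N (tension)
  F[1-3] = +1111.4627 N (tension)
  F[2-3] = -5107.0635 N (compression)
  F[2-4] = -2298.9023 N (compression)
  F[3-4] = +2692.7724 N (tension)
  F[3-5] = +1845.5965 N (tension)
  F[4-5] = -2731.8613 N (compression)
  F[4-6] = -1052.6016 N (compression)
  F[5-6] = +3360.5049 N (tension)
  Rx@0 = +6891.6300 N
  Ry@0 = +5622.3884 N
  Ry@6 = -3191.3983 N

-5862.719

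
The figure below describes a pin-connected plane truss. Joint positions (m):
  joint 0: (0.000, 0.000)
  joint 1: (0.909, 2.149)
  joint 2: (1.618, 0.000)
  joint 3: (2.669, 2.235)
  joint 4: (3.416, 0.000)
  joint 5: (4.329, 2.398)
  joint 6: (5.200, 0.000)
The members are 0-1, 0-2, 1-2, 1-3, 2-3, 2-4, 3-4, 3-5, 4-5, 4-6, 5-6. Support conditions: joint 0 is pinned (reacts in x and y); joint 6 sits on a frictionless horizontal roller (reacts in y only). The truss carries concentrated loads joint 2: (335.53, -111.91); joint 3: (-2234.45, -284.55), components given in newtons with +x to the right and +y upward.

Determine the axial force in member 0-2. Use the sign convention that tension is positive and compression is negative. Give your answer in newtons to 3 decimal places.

-1401.499

N=7 nodes, M=11 members, R=3 reactions → 2N=14, M+R=14
member 0 (0-1): L=2.3333, (cx,cy)=(0.3896,0.9210)
member 1 (0-2): L=1.6180, (cx,cy)=(1.0000,0.0000)
member 2 (1-2): L=2.2629, (cx,cy)=(0.3133,-0.9497)
member 3 (1-3): L=1.7621, (cx,cy)=(0.9988,0.0488)
member 4 (2-3): L=2.4698, (cx,cy)=(0.4255,0.9049)
member 5 (2-4): L=1.7980, (cx,cy)=(1.0000,0.0000)
member 6 (3-4): L=2.3565, (cx,cy)=(0.3170,-0.9484)
member 7 (3-5): L=1.6680, (cx,cy)=(0.9952,0.0977)
member 8 (4-5): L=2.5659, (cx,cy)=(0.3558,0.9346)
member 9 (4-6): L=1.7840, (cx,cy)=(1.0000,0.0000)
member 10 (5-6): L=2.5513, (cx,cy)=(0.3414,-0.9399)
solve A·x = −loads:
  F[0-1] = -1276.8468 N (compression)
  F[0-2] = -1401.4987 N (compression)
  F[1-2] = +1193.4852 N (tension)
  F[1-3] = -872.3914 N (compression)
  F[2-3] = -1128.7894 N (compression)
  F[2-4] = -882.7492 N (compression)
  F[3-4] = +884.2706 N (tension)
  F[3-5] = +605.3403 N (tension)
  F[4-5] = -897.3969 N (compression)
  F[4-6] = -283.1338 N (compression)
  F[5-6] = +829.3391 N (tension)
  Rx@0 = +1898.9200 N
  Ry@0 = +1175.9718 N
  Ry@6 = -779.5118 N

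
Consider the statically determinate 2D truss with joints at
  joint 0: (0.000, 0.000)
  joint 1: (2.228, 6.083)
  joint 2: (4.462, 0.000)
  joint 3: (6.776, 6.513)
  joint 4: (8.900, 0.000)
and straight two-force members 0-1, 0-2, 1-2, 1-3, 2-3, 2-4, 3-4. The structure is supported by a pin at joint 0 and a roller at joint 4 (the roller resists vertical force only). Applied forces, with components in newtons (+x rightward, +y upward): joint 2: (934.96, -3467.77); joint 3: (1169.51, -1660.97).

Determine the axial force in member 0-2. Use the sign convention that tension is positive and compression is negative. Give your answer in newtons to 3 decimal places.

2569.540

N=5 nodes, M=7 members, R=3 reactions → 2N=10, M+R=10
member 0 (0-1): L=6.4782, (cx,cy)=(0.3439,0.9390)
member 1 (0-2): L=4.4620, (cx,cy)=(1.0000,0.0000)
member 2 (1-2): L=6.4803, (cx,cy)=(0.3447,-0.9387)
member 3 (1-3): L=4.5683, (cx,cy)=(0.9956,0.0941)
member 4 (2-3): L=6.9119, (cx,cy)=(0.3348,0.9423)
member 5 (2-4): L=4.4380, (cx,cy)=(1.0000,0.0000)
member 6 (3-4): L=6.8506, (cx,cy)=(0.3100,-0.9507)
solve A·x = −loads:
  F[0-1] = -1352.2482 N (compression)
  F[0-2] = +2569.5399 N (tension)
  F[1-2] = +1262.0163 N (tension)
  F[1-3] = -904.1514 N (compression)
  F[2-3] = +2422.9358 N (tension)
  F[2-4] = +1258.4797 N (tension)
  F[3-4] = -4059.0041 N (compression)
  Rx@0 = -2104.4700 N
  Ry@0 = +1269.7579 N
  Ry@4 = +3858.9821 N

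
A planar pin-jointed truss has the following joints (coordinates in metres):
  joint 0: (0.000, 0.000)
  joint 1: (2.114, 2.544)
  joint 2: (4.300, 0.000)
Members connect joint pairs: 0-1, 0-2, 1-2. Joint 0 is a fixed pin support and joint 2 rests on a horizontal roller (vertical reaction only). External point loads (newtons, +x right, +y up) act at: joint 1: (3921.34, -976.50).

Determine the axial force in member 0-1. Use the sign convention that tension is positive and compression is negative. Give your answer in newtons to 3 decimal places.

2370.978

N=3 nodes, M=3 members, R=3 reactions → 2N=6, M+R=6
member 0 (0-1): L=3.3077, (cx,cy)=(0.6391,0.7691)
member 1 (0-2): L=4.3000, (cx,cy)=(1.0000,0.0000)
member 2 (1-2): L=3.3542, (cx,cy)=(0.6517,-0.7585)
solve A·x = −loads:
  F[0-1] = +2370.9776 N (tension)
  F[0-2] = +2406.0168 N (tension)
  F[1-2] = -3691.7733 N (compression)
  Rx@0 = -3921.3400 N
  Ry@0 = -1823.5488 N
  Ry@2 = +2800.0488 N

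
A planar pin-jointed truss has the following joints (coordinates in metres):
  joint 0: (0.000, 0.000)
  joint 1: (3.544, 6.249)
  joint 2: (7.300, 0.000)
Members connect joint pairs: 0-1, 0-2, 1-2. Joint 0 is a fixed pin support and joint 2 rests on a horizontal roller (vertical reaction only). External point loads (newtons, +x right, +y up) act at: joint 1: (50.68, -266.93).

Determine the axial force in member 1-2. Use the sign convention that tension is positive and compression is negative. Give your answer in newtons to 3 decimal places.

-201.813

N=3 nodes, M=3 members, R=3 reactions → 2N=6, M+R=6
member 0 (0-1): L=7.1840, (cx,cy)=(0.4933,0.8698)
member 1 (0-2): L=7.3000, (cx,cy)=(1.0000,0.0000)
member 2 (1-2): L=7.2909, (cx,cy)=(0.5152,-0.8571)
solve A·x = −loads:
  F[0-1] = -108.0159 N (compression)
  F[0-2] = +103.9662 N (tension)
  F[1-2] = -201.8129 N (compression)
  Rx@0 = -50.6800 N
  Ry@0 = +93.9575 N
  Ry@2 = +172.9725 N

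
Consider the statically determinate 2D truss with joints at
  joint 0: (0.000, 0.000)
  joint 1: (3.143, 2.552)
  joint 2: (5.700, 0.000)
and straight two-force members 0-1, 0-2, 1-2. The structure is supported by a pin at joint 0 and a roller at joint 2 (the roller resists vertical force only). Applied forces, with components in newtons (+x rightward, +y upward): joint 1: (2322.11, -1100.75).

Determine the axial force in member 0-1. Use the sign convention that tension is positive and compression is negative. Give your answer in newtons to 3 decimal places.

N=3 nodes, M=3 members, R=3 reactions → 2N=6, M+R=6
member 0 (0-1): L=4.0486, (cx,cy)=(0.7763,0.6303)
member 1 (0-2): L=5.7000, (cx,cy)=(1.0000,0.0000)
member 2 (1-2): L=3.6126, (cx,cy)=(0.7078,-0.7064)
solve A·x = −loads:
  F[0-1] = +865.9764 N (tension)
  F[0-2] = +1649.8370 N (tension)
  F[1-2] = -2330.9418 N (compression)
  Rx@0 = -2322.1100 N
  Ry@0 = -545.8609 N
  Ry@2 = +1646.6109 N

865.976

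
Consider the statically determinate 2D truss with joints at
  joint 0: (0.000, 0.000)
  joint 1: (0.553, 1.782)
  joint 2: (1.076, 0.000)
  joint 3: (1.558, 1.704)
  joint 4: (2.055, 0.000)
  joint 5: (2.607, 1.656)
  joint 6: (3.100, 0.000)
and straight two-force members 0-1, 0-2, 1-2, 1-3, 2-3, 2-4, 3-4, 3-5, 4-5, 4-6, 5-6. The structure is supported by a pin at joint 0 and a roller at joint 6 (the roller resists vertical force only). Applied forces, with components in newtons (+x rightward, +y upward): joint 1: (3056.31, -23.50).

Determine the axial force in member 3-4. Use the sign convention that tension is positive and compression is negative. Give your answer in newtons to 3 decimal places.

-1782.282

N=7 nodes, M=11 members, R=3 reactions → 2N=14, M+R=14
member 0 (0-1): L=1.8658, (cx,cy)=(0.2964,0.9551)
member 1 (0-2): L=1.0760, (cx,cy)=(1.0000,0.0000)
member 2 (1-2): L=1.8572, (cx,cy)=(0.2816,-0.9595)
member 3 (1-3): L=1.0080, (cx,cy)=(0.9970,-0.0774)
member 4 (2-3): L=1.7709, (cx,cy)=(0.2722,0.9622)
member 5 (2-4): L=0.9790, (cx,cy)=(1.0000,0.0000)
member 6 (3-4): L=1.7750, (cx,cy)=(0.2800,-0.9600)
member 7 (3-5): L=1.0501, (cx,cy)=(0.9990,-0.0457)
member 8 (4-5): L=1.7456, (cx,cy)=(0.3162,0.9487)
member 9 (4-6): L=1.0450, (cx,cy)=(1.0000,0.0000)
member 10 (5-6): L=1.7278, (cx,cy)=(0.2853,-0.9584)
solve A·x = −loads:
  F[0-1] = +1819.3206 N (tension)
  F[0-2] = +2517.0955 N (tension)
  F[1-2] = -1669.7962 N (compression)
  F[1-3] = -2053.0157 N (compression)
  F[2-3] = +1665.0816 N (tension)
  F[2-4] = +1593.6510 N (tension)
  F[3-4] = -1782.2815 N (compression)
  F[3-5] = -1095.7575 N (compression)
  F[4-5] = +1803.5421 N (tension)
  F[4-6] = +524.2821 N (tension)
  F[5-6] = -1837.4616 N (compression)
  Rx@0 = -3056.3100 N
  Ry@0 = -1737.5774 N
  Ry@6 = +1761.0774 N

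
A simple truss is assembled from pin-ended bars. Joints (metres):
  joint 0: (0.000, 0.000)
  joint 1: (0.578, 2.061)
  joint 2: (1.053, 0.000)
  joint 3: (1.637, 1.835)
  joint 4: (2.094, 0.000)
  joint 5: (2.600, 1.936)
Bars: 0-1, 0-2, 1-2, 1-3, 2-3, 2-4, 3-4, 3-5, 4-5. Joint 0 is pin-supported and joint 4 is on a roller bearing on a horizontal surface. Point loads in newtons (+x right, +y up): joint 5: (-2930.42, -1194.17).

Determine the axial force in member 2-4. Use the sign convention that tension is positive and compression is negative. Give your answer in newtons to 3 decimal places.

-770.877

N=6 nodes, M=9 members, R=3 reactions → 2N=12, M+R=12
member 0 (0-1): L=2.1405, (cx,cy)=(0.2700,0.9629)
member 1 (0-2): L=1.0530, (cx,cy)=(1.0000,0.0000)
member 2 (1-2): L=2.1150, (cx,cy)=(0.2246,-0.9745)
member 3 (1-3): L=1.0828, (cx,cy)=(0.9780,-0.2087)
member 4 (2-3): L=1.9257, (cx,cy)=(0.3033,0.9529)
member 5 (2-4): L=1.0410, (cx,cy)=(1.0000,0.0000)
member 6 (3-4): L=1.8911, (cx,cy)=(0.2417,-0.9704)
member 7 (3-5): L=0.9683, (cx,cy)=(0.9945,0.1043)
member 8 (4-5): L=2.0010, (cx,cy)=(0.2529,0.9675)
solve A·x = −loads:
  F[0-1] = -2514.1409 N (compression)
  F[0-2] = -2251.5304 N (compression)
  F[1-2] = +2769.0806 N (tension)
  F[1-3] = -1330.0698 N (compression)
  F[2-3] = -2831.7023 N (compression)
  F[2-4] = -770.8767 N (compression)
  F[3-4] = +2203.7156 N (tension)
  F[3-5] = -2706.8692 N (compression)
  F[4-5] = -942.4499 N (compression)
  Rx@0 = +2930.4200 N
  Ry@0 = +2420.7465 N
  Ry@4 = -1226.5765 N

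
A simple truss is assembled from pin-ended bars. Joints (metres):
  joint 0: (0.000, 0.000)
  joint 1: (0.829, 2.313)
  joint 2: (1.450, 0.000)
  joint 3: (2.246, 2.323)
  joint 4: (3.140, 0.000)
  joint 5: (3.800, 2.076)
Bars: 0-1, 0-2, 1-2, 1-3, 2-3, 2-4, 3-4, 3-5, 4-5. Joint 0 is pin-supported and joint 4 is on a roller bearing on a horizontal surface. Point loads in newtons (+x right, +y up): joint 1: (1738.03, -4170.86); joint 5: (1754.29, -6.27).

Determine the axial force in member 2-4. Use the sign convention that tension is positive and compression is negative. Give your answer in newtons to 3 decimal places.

N=6 nodes, M=9 members, R=3 reactions → 2N=12, M+R=12
member 0 (0-1): L=2.4571, (cx,cy)=(0.3374,0.9414)
member 1 (0-2): L=1.4500, (cx,cy)=(1.0000,0.0000)
member 2 (1-2): L=2.3949, (cx,cy)=(0.2593,-0.9658)
member 3 (1-3): L=1.4170, (cx,cy)=(1.0000,0.0071)
member 4 (2-3): L=2.4556, (cx,cy)=(0.3242,0.9460)
member 5 (2-4): L=1.6900, (cx,cy)=(1.0000,0.0000)
member 6 (3-4): L=2.4891, (cx,cy)=(0.3592,-0.9333)
member 7 (3-5): L=1.5735, (cx,cy)=(0.9876,-0.1570)
member 8 (4-5): L=2.1784, (cx,cy)=(0.3030,0.9530)
solve A·x = −loads:
  F[0-1] = -667.3980 N (compression)
  F[0-2] = +3717.4956 N (tension)
  F[1-2] = -3675.4358 N (compression)
  F[1-3] = -1010.1918 N (compression)
  F[2-3] = +3752.3395 N (tension)
  F[2-4] = +1548.1068 N (tension)
  F[3-4] = -4080.6063 N (compression)
  F[3-5] = +1692.7905 N (tension)
  F[4-5] = +272.2507 N (tension)
  Rx@0 = -3492.3200 N
  Ry@0 = +628.2643 N
  Ry@4 = +3548.8657 N

1548.107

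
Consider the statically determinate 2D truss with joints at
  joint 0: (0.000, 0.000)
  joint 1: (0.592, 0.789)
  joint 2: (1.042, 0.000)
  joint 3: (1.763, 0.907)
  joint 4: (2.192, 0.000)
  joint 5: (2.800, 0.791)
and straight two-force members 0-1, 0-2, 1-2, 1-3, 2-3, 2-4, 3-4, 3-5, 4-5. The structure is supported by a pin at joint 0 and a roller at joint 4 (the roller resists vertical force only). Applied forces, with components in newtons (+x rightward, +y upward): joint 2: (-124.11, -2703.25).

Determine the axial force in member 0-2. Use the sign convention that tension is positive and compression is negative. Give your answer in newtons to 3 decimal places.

N=6 nodes, M=9 members, R=3 reactions → 2N=12, M+R=12
member 0 (0-1): L=0.9864, (cx,cy)=(0.6002,0.7999)
member 1 (0-2): L=1.0420, (cx,cy)=(1.0000,0.0000)
member 2 (1-2): L=0.9083, (cx,cy)=(0.4954,-0.8686)
member 3 (1-3): L=1.1769, (cx,cy)=(0.9950,0.1003)
member 4 (2-3): L=1.1587, (cx,cy)=(0.6223,0.7828)
member 5 (2-4): L=1.1500, (cx,cy)=(1.0000,0.0000)
member 6 (3-4): L=1.0033, (cx,cy)=(0.4276,-0.9040)
member 7 (3-5): L=1.0435, (cx,cy)=(0.9938,-0.1112)
member 8 (4-5): L=0.9977, (cx,cy)=(0.6094,0.7928)
solve A·x = −loads:
  F[0-1] = -1773.0442 N (compression)
  F[0-2] = +940.0041 N (tension)
  F[1-2] = +1427.2035 N (tension)
  F[1-3] = -1780.1597 N (compression)
  F[2-3] = +1869.5803 N (tension)
  F[2-4] = +607.8038 N (tension)
  F[3-4] = -1421.5233 N (compression)
  F[3-5] = +0.0000 N (tension)
  F[4-5] = -0.0000 N (compression)
  Rx@0 = +124.1100 N
  Ry@0 = +1418.2197 N
  Ry@4 = +1285.0303 N

940.004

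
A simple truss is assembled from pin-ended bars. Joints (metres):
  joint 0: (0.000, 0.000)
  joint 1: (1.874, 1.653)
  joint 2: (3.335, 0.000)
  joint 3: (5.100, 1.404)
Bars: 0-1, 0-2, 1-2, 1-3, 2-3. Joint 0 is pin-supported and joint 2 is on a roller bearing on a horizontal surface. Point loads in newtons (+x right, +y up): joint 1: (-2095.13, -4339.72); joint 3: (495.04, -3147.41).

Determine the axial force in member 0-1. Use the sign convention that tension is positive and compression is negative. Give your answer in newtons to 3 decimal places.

N=4 nodes, M=5 members, R=3 reactions → 2N=8, M+R=8
member 0 (0-1): L=2.4989, (cx,cy)=(0.7499,0.6615)
member 1 (0-2): L=3.3350, (cx,cy)=(1.0000,0.0000)
member 2 (1-2): L=2.2061, (cx,cy)=(0.6623,-0.7493)
member 3 (1-3): L=3.2356, (cx,cy)=(0.9970,-0.0770)
member 4 (2-3): L=2.2553, (cx,cy)=(0.7826,0.6225)
solve A·x = −loads:
  F[0-1] = -1610.6924 N (compression)
  F[0-2] = -392.1626 N (compression)
  F[1-2] = -4787.8619 N (compression)
  F[1-3] = +4070.0391 N (tension)
  F[2-3] = -4552.7048 N (compression)
  Rx@0 = +1600.0900 N
  Ry@0 = +1065.4771 N
  Ry@2 = +6421.6529 N

-1610.692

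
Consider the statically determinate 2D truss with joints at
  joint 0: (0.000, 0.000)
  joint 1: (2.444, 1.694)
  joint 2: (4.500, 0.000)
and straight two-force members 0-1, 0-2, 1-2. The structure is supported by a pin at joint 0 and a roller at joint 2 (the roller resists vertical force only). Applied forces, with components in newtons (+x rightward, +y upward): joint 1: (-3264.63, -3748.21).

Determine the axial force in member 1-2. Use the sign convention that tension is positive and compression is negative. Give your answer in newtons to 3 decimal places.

N=3 nodes, M=3 members, R=3 reactions → 2N=6, M+R=6
member 0 (0-1): L=2.9737, (cx,cy)=(0.8219,0.5697)
member 1 (0-2): L=4.5000, (cx,cy)=(1.0000,0.0000)
member 2 (1-2): L=2.6640, (cx,cy)=(0.7718,-0.6359)
solve A·x = −loads:
  F[0-1] = -5163.5078 N (compression)
  F[0-2] = +979.1399 N (tension)
  F[1-2] = -1268.6799 N (compression)
  Rx@0 = +3264.6300 N
  Ry@0 = +2941.4673 N
  Ry@2 = +806.7427 N

-1268.680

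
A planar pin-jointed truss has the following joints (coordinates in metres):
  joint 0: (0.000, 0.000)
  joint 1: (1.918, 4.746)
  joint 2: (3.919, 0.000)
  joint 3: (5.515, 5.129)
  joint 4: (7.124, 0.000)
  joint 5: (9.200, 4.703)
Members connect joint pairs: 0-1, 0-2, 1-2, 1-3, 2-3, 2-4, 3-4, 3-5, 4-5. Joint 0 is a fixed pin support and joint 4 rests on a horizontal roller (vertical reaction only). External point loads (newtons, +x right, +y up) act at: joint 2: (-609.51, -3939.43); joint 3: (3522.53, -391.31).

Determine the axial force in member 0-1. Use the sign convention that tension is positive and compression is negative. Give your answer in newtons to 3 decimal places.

N=6 nodes, M=9 members, R=3 reactions → 2N=12, M+R=12
member 0 (0-1): L=5.1189, (cx,cy)=(0.3747,0.9272)
member 1 (0-2): L=3.9190, (cx,cy)=(1.0000,0.0000)
member 2 (1-2): L=5.1506, (cx,cy)=(0.3885,-0.9214)
member 3 (1-3): L=3.6173, (cx,cy)=(0.9944,0.1059)
member 4 (2-3): L=5.3716, (cx,cy)=(0.2971,0.9548)
member 5 (2-4): L=3.2050, (cx,cy)=(1.0000,0.0000)
member 6 (3-4): L=5.3755, (cx,cy)=(0.2993,-0.9542)
member 7 (3-5): L=3.7095, (cx,cy)=(0.9934,-0.1148)
member 8 (4-5): L=5.1408, (cx,cy)=(0.4038,0.9148)
solve A·x = −loads:
  F[0-1] = +728.4710 N (tension)
  F[0-2] = +2640.0698 N (tension)
  F[1-2] = -671.3012 N (compression)
  F[1-3] = +536.7676 N (tension)
  F[2-3] = +4773.5726 N (tension)
  F[2-4] = +1570.4587 N (tension)
  F[3-4] = -5246.6943 N (compression)
  F[3-5] = +0.0000 N (tension)
  F[4-5] = -0.0000 N (compression)
  Rx@0 = -2913.0200 N
  Ry@0 = -675.4022 N
  Ry@4 = +5006.1422 N

728.471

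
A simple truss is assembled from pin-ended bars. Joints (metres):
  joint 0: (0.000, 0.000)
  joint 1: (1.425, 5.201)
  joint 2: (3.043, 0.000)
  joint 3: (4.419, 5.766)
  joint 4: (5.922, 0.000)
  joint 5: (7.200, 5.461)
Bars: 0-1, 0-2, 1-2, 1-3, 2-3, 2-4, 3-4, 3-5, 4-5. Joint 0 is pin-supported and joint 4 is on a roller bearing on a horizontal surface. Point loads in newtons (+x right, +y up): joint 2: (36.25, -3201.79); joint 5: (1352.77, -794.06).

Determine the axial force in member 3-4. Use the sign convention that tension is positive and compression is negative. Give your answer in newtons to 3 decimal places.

N=6 nodes, M=9 members, R=3 reactions → 2N=12, M+R=12
member 0 (0-1): L=5.3927, (cx,cy)=(0.2642,0.9645)
member 1 (0-2): L=3.0430, (cx,cy)=(1.0000,0.0000)
member 2 (1-2): L=5.4469, (cx,cy)=(0.2971,-0.9549)
member 3 (1-3): L=3.0468, (cx,cy)=(0.9827,0.1854)
member 4 (2-3): L=5.9279, (cx,cy)=(0.2321,0.9727)
member 5 (2-4): L=2.8790, (cx,cy)=(1.0000,0.0000)
member 6 (3-4): L=5.9587, (cx,cy)=(0.2522,-0.9677)
member 7 (3-5): L=2.7977, (cx,cy)=(0.9940,-0.1090)
member 8 (4-5): L=5.6085, (cx,cy)=(0.2279,0.9737)
solve A·x = −loads:
  F[0-1] = -142.8114 N (compression)
  F[0-2] = +1426.7575 N (tension)
  F[1-2] = +129.2030 N (tension)
  F[1-3] = -77.4609 N (compression)
  F[2-3] = +3164.8621 N (tension)
  F[2-4] = +694.2526 N (tension)
  F[3-4] = -3336.4577 N (compression)
  F[3-5] = +1509.0916 N (tension)
  F[4-5] = -646.5494 N (compression)
  Rx@0 = -1389.0200 N
  Ry@0 = +137.7352 N
  Ry@4 = +3858.1148 N

-3336.458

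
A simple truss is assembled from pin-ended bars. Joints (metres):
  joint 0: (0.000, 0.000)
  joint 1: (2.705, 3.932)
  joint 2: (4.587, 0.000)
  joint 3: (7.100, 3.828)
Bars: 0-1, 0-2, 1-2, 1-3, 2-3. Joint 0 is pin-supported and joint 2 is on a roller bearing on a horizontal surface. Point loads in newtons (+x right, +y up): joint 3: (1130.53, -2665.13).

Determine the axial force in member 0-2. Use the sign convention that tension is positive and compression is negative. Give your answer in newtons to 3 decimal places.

-522.989

N=4 nodes, M=5 members, R=3 reactions → 2N=8, M+R=8
member 0 (0-1): L=4.7726, (cx,cy)=(0.5668,0.8239)
member 1 (0-2): L=4.5870, (cx,cy)=(1.0000,0.0000)
member 2 (1-2): L=4.3592, (cx,cy)=(0.4317,-0.9020)
member 3 (1-3): L=4.3962, (cx,cy)=(0.9997,-0.0237)
member 4 (2-3): L=4.5792, (cx,cy)=(0.5488,0.8360)
solve A·x = −loads:
  F[0-1] = +2917.4024 N (tension)
  F[0-2] = -522.9889 N (compression)
  F[1-2] = -2739.0988 N (compression)
  F[1-3] = +2836.8679 N (tension)
  F[2-3] = -3107.8263 N (compression)
  Rx@0 = -1130.5300 N
  Ry@0 = -2403.5624 N
  Ry@2 = +5068.6924 N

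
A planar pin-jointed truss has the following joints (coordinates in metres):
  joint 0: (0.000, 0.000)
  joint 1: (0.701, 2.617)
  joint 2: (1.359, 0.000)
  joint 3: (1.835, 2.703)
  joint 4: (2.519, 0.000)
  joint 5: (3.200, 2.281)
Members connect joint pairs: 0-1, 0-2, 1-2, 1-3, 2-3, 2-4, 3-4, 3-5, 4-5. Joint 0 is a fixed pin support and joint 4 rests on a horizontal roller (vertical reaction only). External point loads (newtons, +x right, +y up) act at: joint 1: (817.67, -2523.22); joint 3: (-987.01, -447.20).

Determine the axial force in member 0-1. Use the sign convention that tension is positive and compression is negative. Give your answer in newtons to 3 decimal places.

N=6 nodes, M=9 members, R=3 reactions → 2N=12, M+R=12
member 0 (0-1): L=2.7093, (cx,cy)=(0.2587,0.9659)
member 1 (0-2): L=1.3590, (cx,cy)=(1.0000,0.0000)
member 2 (1-2): L=2.6985, (cx,cy)=(0.2438,-0.9698)
member 3 (1-3): L=1.1373, (cx,cy)=(0.9971,0.0756)
member 4 (2-3): L=2.7446, (cx,cy)=(0.1734,0.9848)
member 5 (2-4): L=1.1600, (cx,cy)=(1.0000,0.0000)
member 6 (3-4): L=2.7882, (cx,cy)=(0.2453,-0.9694)
member 7 (3-5): L=1.4287, (cx,cy)=(0.9554,-0.2954)
member 8 (4-5): L=2.3805, (cx,cy)=(0.2861,0.9582)
solve A·x = −loads:
  F[0-1] = -2227.9723 N (compression)
  F[0-2] = +407.1305 N (tension)
  F[1-2] = -482.4883 N (compression)
  F[1-3] = -1280.1545 N (compression)
  F[2-3] = +475.1244 N (tension)
  F[2-4] = +207.0772 N (tension)
  F[3-4] = -844.1124 N (compression)
  F[3-5] = -0.0000 N (tension)
  F[4-5] = +0.0000 N (tension)
  Rx@0 = +169.3400 N
  Ry@0 = +2152.1018 N
  Ry@4 = +818.3182 N

-2227.972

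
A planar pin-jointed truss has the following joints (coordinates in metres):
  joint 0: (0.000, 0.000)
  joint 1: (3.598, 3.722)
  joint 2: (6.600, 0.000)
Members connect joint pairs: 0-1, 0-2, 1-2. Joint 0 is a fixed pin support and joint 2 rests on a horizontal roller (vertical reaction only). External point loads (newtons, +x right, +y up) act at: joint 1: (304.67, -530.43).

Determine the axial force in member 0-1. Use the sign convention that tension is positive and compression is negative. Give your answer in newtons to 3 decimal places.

-96.595

N=3 nodes, M=3 members, R=3 reactions → 2N=6, M+R=6
member 0 (0-1): L=5.1768, (cx,cy)=(0.6950,0.7190)
member 1 (0-2): L=6.6000, (cx,cy)=(1.0000,0.0000)
member 2 (1-2): L=4.7818, (cx,cy)=(0.6278,-0.7784)
solve A·x = −loads:
  F[0-1] = -96.5947 N (compression)
  F[0-2] = +371.8061 N (tension)
  F[1-2] = -592.2351 N (compression)
  Rx@0 = -304.6700 N
  Ry@0 = +69.4499 N
  Ry@2 = +460.9801 N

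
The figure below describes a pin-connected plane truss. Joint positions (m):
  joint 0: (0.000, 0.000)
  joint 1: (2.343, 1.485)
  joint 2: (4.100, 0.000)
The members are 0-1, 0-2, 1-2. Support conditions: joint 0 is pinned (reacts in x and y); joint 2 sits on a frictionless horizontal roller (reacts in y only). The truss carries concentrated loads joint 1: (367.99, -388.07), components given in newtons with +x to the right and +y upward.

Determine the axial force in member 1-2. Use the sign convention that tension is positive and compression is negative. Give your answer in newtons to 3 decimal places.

-550.030

N=3 nodes, M=3 members, R=3 reactions → 2N=6, M+R=6
member 0 (0-1): L=2.7740, (cx,cy)=(0.8446,0.5353)
member 1 (0-2): L=4.1000, (cx,cy)=(1.0000,0.0000)
member 2 (1-2): L=2.3005, (cx,cy)=(0.7637,-0.6455)
solve A·x = −loads:
  F[0-1] = -61.6773 N (compression)
  F[0-2] = +420.0851 N (tension)
  F[1-2] = -550.0304 N (compression)
  Rx@0 = -367.9900 N
  Ry@0 = +33.0180 N
  Ry@2 = +355.0520 N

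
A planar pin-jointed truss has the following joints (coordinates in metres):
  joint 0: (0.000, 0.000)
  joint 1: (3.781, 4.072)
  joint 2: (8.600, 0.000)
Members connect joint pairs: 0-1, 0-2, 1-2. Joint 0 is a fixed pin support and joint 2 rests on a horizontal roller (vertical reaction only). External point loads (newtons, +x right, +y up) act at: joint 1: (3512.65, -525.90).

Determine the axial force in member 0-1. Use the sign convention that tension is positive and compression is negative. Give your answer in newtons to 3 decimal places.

N=3 nodes, M=3 members, R=3 reactions → 2N=6, M+R=6
member 0 (0-1): L=5.5567, (cx,cy)=(0.6804,0.7328)
member 1 (0-2): L=8.6000, (cx,cy)=(1.0000,0.0000)
member 2 (1-2): L=6.3090, (cx,cy)=(0.7638,-0.6454)
solve A·x = −loads:
  F[0-1] = +1867.4941 N (tension)
  F[0-2] = +2241.9374 N (tension)
  F[1-2] = -2935.1453 N (compression)
  Rx@0 = -3512.6500 N
  Ry@0 = -1368.5115 N
  Ry@2 = +1894.4115 N

1867.494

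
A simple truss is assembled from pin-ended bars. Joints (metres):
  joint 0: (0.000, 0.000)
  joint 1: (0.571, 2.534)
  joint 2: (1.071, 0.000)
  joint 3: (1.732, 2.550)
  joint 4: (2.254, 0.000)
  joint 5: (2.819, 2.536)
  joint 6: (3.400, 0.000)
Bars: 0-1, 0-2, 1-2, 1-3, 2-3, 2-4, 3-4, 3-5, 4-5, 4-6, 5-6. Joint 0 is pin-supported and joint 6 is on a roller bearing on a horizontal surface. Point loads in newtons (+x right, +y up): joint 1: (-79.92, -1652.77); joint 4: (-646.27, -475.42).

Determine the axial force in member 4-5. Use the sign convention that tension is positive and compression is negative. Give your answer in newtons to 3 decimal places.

543.082

N=7 nodes, M=11 members, R=3 reactions → 2N=14, M+R=14
member 0 (0-1): L=2.5975, (cx,cy)=(0.2198,0.9755)
member 1 (0-2): L=1.0710, (cx,cy)=(1.0000,0.0000)
member 2 (1-2): L=2.5829, (cx,cy)=(0.1936,-0.9811)
member 3 (1-3): L=1.1611, (cx,cy)=(0.9999,0.0138)
member 4 (2-3): L=2.6343, (cx,cy)=(0.2509,0.9680)
member 5 (2-4): L=1.1830, (cx,cy)=(1.0000,0.0000)
member 6 (3-4): L=2.6029, (cx,cy)=(0.2005,-0.9797)
member 7 (3-5): L=1.0871, (cx,cy)=(0.9999,-0.0129)
member 8 (4-5): L=2.5982, (cx,cy)=(0.2175,0.9761)
member 9 (4-6): L=1.1460, (cx,cy)=(1.0000,0.0000)
member 10 (5-6): L=2.6017, (cx,cy)=(0.2233,-0.9747)
solve A·x = −loads:
  F[0-1] = -1635.0031 N (compression)
  F[0-2] = -366.7777 N (compression)
  F[1-2] = -62.6291 N (compression)
  F[1-3] = -267.3937 N (compression)
  F[2-3] = +63.4751 N (tension)
  F[2-4] = -394.8290 N (compression)
  F[3-4] = -55.7990 N (compression)
  F[3-5] = -240.2706 N (compression)
  F[4-5] = +543.0818 N (tension)
  F[4-6] = +122.1520 N (tension)
  F[5-6] = -546.9934 N (compression)
  Rx@0 = +726.1900 N
  Ry@0 = +1595.0103 N
  Ry@6 = +533.1797 N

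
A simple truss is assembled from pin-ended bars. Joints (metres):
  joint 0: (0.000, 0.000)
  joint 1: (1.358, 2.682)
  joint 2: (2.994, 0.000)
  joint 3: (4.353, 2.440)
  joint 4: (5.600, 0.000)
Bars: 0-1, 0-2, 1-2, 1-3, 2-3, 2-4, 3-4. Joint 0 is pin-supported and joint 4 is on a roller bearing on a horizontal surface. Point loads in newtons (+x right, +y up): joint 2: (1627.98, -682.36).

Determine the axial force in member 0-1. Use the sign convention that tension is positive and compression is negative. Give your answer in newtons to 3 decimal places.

N=5 nodes, M=7 members, R=3 reactions → 2N=10, M+R=10
member 0 (0-1): L=3.0062, (cx,cy)=(0.4517,0.8922)
member 1 (0-2): L=2.9940, (cx,cy)=(1.0000,0.0000)
member 2 (1-2): L=3.1416, (cx,cy)=(0.5208,-0.8537)
member 3 (1-3): L=3.0048, (cx,cy)=(0.9968,-0.0805)
member 4 (2-3): L=2.7929, (cx,cy)=(0.4866,0.8736)
member 5 (2-4): L=2.6060, (cx,cy)=(1.0000,0.0000)
member 6 (3-4): L=2.7402, (cx,cy)=(0.4551,-0.8905)
solve A·x = −loads:
  F[0-1] = -355.9264 N (compression)
  F[0-2] = +1788.7633 N (tension)
  F[1-2] = +407.2460 N (tension)
  F[1-3] = -374.0737 N (compression)
  F[2-3] = +383.1029 N (tension)
  F[2-4] = +186.4464 N (tension)
  F[3-4] = -409.7012 N (compression)
  Rx@0 = -1627.9800 N
  Ry@0 = +317.5411 N
  Ry@4 = +364.8189 N

-355.926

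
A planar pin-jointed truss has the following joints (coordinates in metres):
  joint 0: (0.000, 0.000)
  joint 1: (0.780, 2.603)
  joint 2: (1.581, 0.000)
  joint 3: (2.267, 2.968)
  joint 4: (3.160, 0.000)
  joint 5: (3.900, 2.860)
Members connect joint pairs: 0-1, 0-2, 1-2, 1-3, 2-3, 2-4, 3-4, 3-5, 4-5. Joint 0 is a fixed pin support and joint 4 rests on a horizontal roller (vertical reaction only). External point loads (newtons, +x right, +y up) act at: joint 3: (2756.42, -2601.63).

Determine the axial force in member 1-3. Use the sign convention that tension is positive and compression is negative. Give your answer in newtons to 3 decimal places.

1077.917

N=6 nodes, M=9 members, R=3 reactions → 2N=12, M+R=12
member 0 (0-1): L=2.7174, (cx,cy)=(0.2870,0.9579)
member 1 (0-2): L=1.5810, (cx,cy)=(1.0000,0.0000)
member 2 (1-2): L=2.7235, (cx,cy)=(0.2941,-0.9558)
member 3 (1-3): L=1.5311, (cx,cy)=(0.9712,0.2384)
member 4 (2-3): L=3.0462, (cx,cy)=(0.2252,0.9743)
member 5 (2-4): L=1.5790, (cx,cy)=(1.0000,0.0000)
member 6 (3-4): L=3.0994, (cx,cy)=(0.2881,-0.9576)
member 7 (3-5): L=1.6366, (cx,cy)=(0.9978,-0.0660)
member 8 (4-5): L=2.9542, (cx,cy)=(0.2505,0.9681)
solve A·x = −loads:
  F[0-1] = +1935.1709 N (tension)
  F[0-2] = +2200.9408 N (tension)
  F[1-2] = -1670.6672 N (compression)
  F[1-3] = +1077.9173 N (tension)
  F[2-3] = +1638.8719 N (tension)
  F[2-4] = +1340.5121 N (tension)
  F[3-4] = -4652.6594 N (compression)
  F[3-5] = -0.0000 N (compression)
  F[4-5] = +0.0000 N (tension)
  Rx@0 = -2756.4200 N
  Ry@0 = -1853.7339 N
  Ry@4 = +4455.3639 N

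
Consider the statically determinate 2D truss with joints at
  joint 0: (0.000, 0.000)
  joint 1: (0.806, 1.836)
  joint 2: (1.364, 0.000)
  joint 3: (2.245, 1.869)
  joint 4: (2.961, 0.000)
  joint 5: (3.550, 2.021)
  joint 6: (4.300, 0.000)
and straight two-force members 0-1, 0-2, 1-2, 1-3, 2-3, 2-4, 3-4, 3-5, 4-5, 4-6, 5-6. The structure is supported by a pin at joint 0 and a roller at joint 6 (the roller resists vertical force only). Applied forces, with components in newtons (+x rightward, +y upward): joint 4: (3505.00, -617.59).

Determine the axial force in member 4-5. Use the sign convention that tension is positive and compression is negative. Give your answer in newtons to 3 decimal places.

N=7 nodes, M=11 members, R=3 reactions → 2N=14, M+R=14
member 0 (0-1): L=2.0051, (cx,cy)=(0.4020,0.9157)
member 1 (0-2): L=1.3640, (cx,cy)=(1.0000,0.0000)
member 2 (1-2): L=1.9189, (cx,cy)=(0.2908,-0.9568)
member 3 (1-3): L=1.4394, (cx,cy)=(0.9997,0.0229)
member 4 (2-3): L=2.0662, (cx,cy)=(0.4264,0.9045)
member 5 (2-4): L=1.5970, (cx,cy)=(1.0000,0.0000)
member 6 (3-4): L=2.0015, (cx,cy)=(0.3577,-0.9338)
member 7 (3-5): L=1.3138, (cx,cy)=(0.9933,0.1157)
member 8 (4-5): L=2.1051, (cx,cy)=(0.2798,0.9601)
member 9 (4-6): L=1.3390, (cx,cy)=(1.0000,0.0000)
member 10 (5-6): L=2.1557, (cx,cy)=(0.3479,-0.9375)
solve A·x = −loads:
  F[0-1] = -210.0301 N (compression)
  F[0-2] = +3589.4257 N (tension)
  F[1-2] = +197.5996 N (tension)
  F[1-3] = -141.9227 N (compression)
  F[2-3] = -209.0123 N (compression)
  F[2-4] = +3736.0040 N (tension)
  F[3-4] = +169.5646 N (tension)
  F[3-5] = -293.6358 N (compression)
  F[4-5] = +478.3531 N (tension)
  F[4-6] = +157.8211 N (tension)
  F[5-6] = -453.6151 N (compression)
  Rx@0 = -3505.0000 N
  Ry@0 = +192.3147 N
  Ry@6 = +425.2753 N

478.353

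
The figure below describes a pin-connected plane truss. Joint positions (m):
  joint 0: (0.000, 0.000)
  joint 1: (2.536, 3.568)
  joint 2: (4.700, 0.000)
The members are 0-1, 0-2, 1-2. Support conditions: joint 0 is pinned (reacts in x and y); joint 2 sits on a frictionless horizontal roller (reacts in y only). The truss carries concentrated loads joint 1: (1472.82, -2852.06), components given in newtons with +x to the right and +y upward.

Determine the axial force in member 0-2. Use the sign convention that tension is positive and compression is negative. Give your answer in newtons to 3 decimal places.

N=3 nodes, M=3 members, R=3 reactions → 2N=6, M+R=6
member 0 (0-1): L=4.3774, (cx,cy)=(0.5793,0.8151)
member 1 (0-2): L=4.7000, (cx,cy)=(1.0000,0.0000)
member 2 (1-2): L=4.1730, (cx,cy)=(0.5186,-0.8550)
solve A·x = −loads:
  F[0-1] = -239.3252 N (compression)
  F[0-2] = +1611.4695 N (tension)
  F[1-2] = -3107.4784 N (compression)
  Rx@0 = -1472.8200 N
  Ry@0 = +195.0715 N
  Ry@2 = +2656.9885 N

1611.469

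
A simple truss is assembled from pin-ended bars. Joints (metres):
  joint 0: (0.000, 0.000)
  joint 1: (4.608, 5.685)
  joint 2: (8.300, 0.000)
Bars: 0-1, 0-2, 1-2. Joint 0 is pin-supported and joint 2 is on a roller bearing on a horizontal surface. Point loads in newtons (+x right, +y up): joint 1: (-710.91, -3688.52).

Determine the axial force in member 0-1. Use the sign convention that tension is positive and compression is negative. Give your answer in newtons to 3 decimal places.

N=3 nodes, M=3 members, R=3 reactions → 2N=6, M+R=6
member 0 (0-1): L=7.3180, (cx,cy)=(0.6297,0.7769)
member 1 (0-2): L=8.3000, (cx,cy)=(1.0000,0.0000)
member 2 (1-2): L=6.7786, (cx,cy)=(0.5447,-0.8387)
solve A·x = −loads:
  F[0-1] = -2738.8122 N (compression)
  F[0-2] = +1013.6697 N (tension)
  F[1-2] = -1861.1354 N (compression)
  Rx@0 = +710.9100 N
  Ry@0 = +2127.6553 N
  Ry@2 = +1560.8647 N

-2738.812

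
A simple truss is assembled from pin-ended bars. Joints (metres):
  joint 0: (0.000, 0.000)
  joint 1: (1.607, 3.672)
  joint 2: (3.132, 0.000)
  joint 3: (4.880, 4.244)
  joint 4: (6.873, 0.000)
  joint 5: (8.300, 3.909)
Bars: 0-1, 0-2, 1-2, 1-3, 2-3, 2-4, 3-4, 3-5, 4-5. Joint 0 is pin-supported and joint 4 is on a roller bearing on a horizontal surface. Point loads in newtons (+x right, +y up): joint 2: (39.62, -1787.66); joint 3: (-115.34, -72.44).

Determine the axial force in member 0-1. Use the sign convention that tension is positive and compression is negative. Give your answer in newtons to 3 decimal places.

N=6 nodes, M=9 members, R=3 reactions → 2N=12, M+R=12
member 0 (0-1): L=4.0082, (cx,cy)=(0.4009,0.9161)
member 1 (0-2): L=3.1320, (cx,cy)=(1.0000,0.0000)
member 2 (1-2): L=3.9761, (cx,cy)=(0.3835,-0.9235)
member 3 (1-3): L=3.3226, (cx,cy)=(0.9851,0.1722)
member 4 (2-3): L=4.5899, (cx,cy)=(0.3808,0.9246)
member 5 (2-4): L=3.7410, (cx,cy)=(1.0000,0.0000)
member 6 (3-4): L=4.6887, (cx,cy)=(0.4251,-0.9052)
member 7 (3-5): L=3.4364, (cx,cy)=(0.9952,-0.0975)
member 8 (4-5): L=4.1613, (cx,cy)=(0.3429,0.9394)
solve A·x = −loads:
  F[0-1] = -1162.8028 N (compression)
  F[0-2] = +390.4750 N (tension)
  F[1-2] = +993.1667 N (tension)
  F[1-3] = -859.9569 N (compression)
  F[2-3] = +941.3891 N (tension)
  F[2-4] = +373.2615 N (tension)
  F[3-4] = -878.1227 N (compression)
  F[3-5] = +0.0000 N (tension)
  F[4-5] = -0.0000 N (compression)
  Rx@0 = +75.7200 N
  Ry@0 = +1065.2571 N
  Ry@4 = +794.8429 N

-1162.803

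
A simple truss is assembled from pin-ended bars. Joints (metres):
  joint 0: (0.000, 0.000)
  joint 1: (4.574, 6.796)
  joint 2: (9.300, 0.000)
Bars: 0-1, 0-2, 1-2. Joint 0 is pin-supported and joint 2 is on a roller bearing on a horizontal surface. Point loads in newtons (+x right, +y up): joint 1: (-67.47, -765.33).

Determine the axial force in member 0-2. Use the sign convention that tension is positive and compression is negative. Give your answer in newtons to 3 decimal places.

227.473

N=3 nodes, M=3 members, R=3 reactions → 2N=6, M+R=6
member 0 (0-1): L=8.1919, (cx,cy)=(0.5584,0.8296)
member 1 (0-2): L=9.3000, (cx,cy)=(1.0000,0.0000)
member 2 (1-2): L=8.2777, (cx,cy)=(0.5709,-0.8210)
solve A·x = −loads:
  F[0-1] = -528.2338 N (compression)
  F[0-2] = +227.4730 N (tension)
  F[1-2] = -398.4255 N (compression)
  Rx@0 = +67.4700 N
  Ry@0 = +438.2232 N
  Ry@2 = +327.1068 N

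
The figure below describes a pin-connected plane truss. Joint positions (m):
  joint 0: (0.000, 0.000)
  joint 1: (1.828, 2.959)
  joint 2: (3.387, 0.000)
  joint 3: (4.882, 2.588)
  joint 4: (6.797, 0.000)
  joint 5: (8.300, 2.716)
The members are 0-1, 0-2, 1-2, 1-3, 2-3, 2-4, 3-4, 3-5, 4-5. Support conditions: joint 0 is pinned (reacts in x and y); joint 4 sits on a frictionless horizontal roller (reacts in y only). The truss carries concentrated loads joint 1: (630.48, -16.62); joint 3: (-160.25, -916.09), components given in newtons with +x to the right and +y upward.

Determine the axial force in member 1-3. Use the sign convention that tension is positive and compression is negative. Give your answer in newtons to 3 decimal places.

-739.086

N=6 nodes, M=9 members, R=3 reactions → 2N=12, M+R=12
member 0 (0-1): L=3.4781, (cx,cy)=(0.5256,0.8507)
member 1 (0-2): L=3.3870, (cx,cy)=(1.0000,0.0000)
member 2 (1-2): L=3.3446, (cx,cy)=(0.4661,-0.8847)
member 3 (1-3): L=3.0765, (cx,cy)=(0.9927,-0.1206)
member 4 (2-3): L=2.9888, (cx,cy)=(0.5002,0.8659)
member 5 (2-4): L=3.4100, (cx,cy)=(1.0000,0.0000)
member 6 (3-4): L=3.2195, (cx,cy)=(0.5948,-0.8039)
member 7 (3-5): L=3.4204, (cx,cy)=(0.9993,0.0374)
member 8 (4-5): L=3.1041, (cx,cy)=(0.4842,0.8750)
solve A·x = −loads:
  F[0-1] = -66.7585 N (compression)
  F[0-2] = +505.3164 N (tension)
  F[1-2] = +146.1526 N (tension)
  F[1-3] = -739.0862 N (compression)
  F[2-3] = -149.3275 N (compression)
  F[2-4] = +648.1367 N (tension)
  F[3-4] = -1089.6370 N (compression)
  F[3-5] = +0.0000 N (tension)
  F[4-5] = -0.0000 N (compression)
  Rx@0 = -470.2300 N
  Ry@0 = +56.7947 N
  Ry@4 = +875.9153 N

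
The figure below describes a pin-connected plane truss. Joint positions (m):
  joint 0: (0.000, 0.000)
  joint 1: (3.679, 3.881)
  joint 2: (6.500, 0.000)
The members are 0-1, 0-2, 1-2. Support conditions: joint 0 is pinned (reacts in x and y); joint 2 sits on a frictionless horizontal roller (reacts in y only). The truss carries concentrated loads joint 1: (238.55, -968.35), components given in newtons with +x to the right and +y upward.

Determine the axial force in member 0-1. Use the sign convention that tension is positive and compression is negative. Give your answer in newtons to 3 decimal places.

N=3 nodes, M=3 members, R=3 reactions → 2N=6, M+R=6
member 0 (0-1): L=5.3476, (cx,cy)=(0.6880,0.7257)
member 1 (0-2): L=6.5000, (cx,cy)=(1.0000,0.0000)
member 2 (1-2): L=4.7979, (cx,cy)=(0.5880,-0.8089)
solve A·x = −loads:
  F[0-1] = -382.8240 N (compression)
  F[0-2] = +501.9205 N (tension)
  F[1-2] = -853.6629 N (compression)
  Rx@0 = -238.5500 N
  Ry@0 = +277.8312 N
  Ry@2 = +690.5188 N

-382.824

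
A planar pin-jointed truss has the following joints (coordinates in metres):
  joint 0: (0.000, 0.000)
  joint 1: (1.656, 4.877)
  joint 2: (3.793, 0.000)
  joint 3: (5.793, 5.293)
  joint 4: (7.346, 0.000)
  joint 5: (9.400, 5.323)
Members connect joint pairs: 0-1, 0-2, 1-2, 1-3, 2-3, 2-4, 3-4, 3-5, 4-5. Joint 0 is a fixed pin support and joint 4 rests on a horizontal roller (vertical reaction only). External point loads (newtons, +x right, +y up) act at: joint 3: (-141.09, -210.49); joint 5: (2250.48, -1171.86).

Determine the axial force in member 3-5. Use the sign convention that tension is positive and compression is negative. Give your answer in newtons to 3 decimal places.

N=6 nodes, M=9 members, R=3 reactions → 2N=12, M+R=12
member 0 (0-1): L=5.1505, (cx,cy)=(0.3215,0.9469)
member 1 (0-2): L=3.7930, (cx,cy)=(1.0000,0.0000)
member 2 (1-2): L=5.3247, (cx,cy)=(0.4013,-0.9159)
member 3 (1-3): L=4.1579, (cx,cy)=(0.9950,0.1001)
member 4 (2-3): L=5.6583, (cx,cy)=(0.3535,0.9354)
member 5 (2-4): L=3.5530, (cx,cy)=(1.0000,0.0000)
member 6 (3-4): L=5.5161, (cx,cy)=(0.2815,-0.9596)
member 7 (3-5): L=3.6071, (cx,cy)=(1.0000,0.0083)
member 8 (4-5): L=5.7055, (cx,cy)=(0.3600,0.9330)
solve A·x = −loads:
  F[0-1] = +1913.8500 N (tension)
  F[0-2] = +1494.0426 N (tension)
  F[1-2] = -1830.3635 N (compression)
  F[1-3] = +1356.7550 N (tension)
  F[2-3] = +1792.1718 N (tension)
  F[2-4] = +125.9713 N (tension)
  F[3-4] = -2084.4841 N (compression)
  F[3-5] = +2711.4643 N (tension)
  F[4-5] = -1280.2490 N (compression)
  Rx@0 = -2109.3900 N
  Ry@0 = -1812.2278 N
  Ry@4 = +3194.5778 N

2711.464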